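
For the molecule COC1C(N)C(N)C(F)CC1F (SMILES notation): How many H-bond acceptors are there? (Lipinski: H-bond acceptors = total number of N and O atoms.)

3

N atoms: 2; O atoms: 1.
Lipinski HBA = 2 + 1 = 3.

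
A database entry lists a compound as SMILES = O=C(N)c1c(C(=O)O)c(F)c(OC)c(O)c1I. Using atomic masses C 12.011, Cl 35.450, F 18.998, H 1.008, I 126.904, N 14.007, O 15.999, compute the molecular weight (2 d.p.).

355.06 g/mol

First, the molecular formula is C9H7FINO5 (counting implicit H from valence).
  C: 9 × 12.011 = 108.099
  F: 1 × 18.998 = 18.998
  H: 7 × 1.008 = 7.056
  I: 1 × 126.904 = 126.904
  N: 1 × 14.007 = 14.007
  O: 5 × 15.999 = 79.995
Sum: 9×12.011 + 1×18.998 + 7×1.008 + 1×126.904 + 1×14.007 + 5×15.999 = 355.059 → 355.06 g/mol.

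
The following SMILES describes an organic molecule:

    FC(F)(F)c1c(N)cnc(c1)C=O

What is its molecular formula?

C7H5F3N2O

Walk through each heavy atom and fill implicit hydrogens from standard valence (C 4, N 3, O 2, S 2, halogen 1); for lowercase aromatic atoms, an aromatic c carries 1 H when it has two neighbours and 0 H with three, and aromatic n carries 0 H:
  atom 1: F (halogen, monovalent) → 0 H
  atom 2: C, bond orders sum to 4 (valence 4) → 0 H
  atom 3: F (halogen, monovalent) → 0 H
  atom 4: F (halogen, monovalent) → 0 H
  atom 5: aromatic c, 3 neighbours → 0 H
  atom 6: aromatic c, 3 neighbours → 0 H
  atom 7: N, bond orders sum to 1 (valence 3) → 2 H
  atom 8: aromatic c, 2 neighbours → 1 H
  atom 9: aromatic n, 2 neighbours → 0 H
  atom 10: aromatic c, 3 neighbours → 0 H
  atom 11: aromatic c, 2 neighbours → 1 H
  atom 12: C, bond orders sum to 3 (valence 4) → 1 H
  atom 13: O, bond orders sum to 2 (valence 2) → 0 H
Totals → C:7, H:5, F:3, N:2, O:1.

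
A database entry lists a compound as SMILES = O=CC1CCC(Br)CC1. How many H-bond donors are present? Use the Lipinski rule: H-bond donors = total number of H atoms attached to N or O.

Donors: find every N or O and count the H atoms it carries.
  atom 1 (O): bond orders sum to 2 → 0 H
Lipinski HBD = 0.

0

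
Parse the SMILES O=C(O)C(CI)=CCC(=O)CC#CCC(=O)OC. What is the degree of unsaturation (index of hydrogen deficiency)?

6

Molecular formula: C12H13IO5.
DoU = (2C + 2 + N − H − X) / 2, where X is the halogen count and O/S are ignored.
    = (2·12 + 2 + 0 − 13 − 1) / 2 = 12 / 2 = 6.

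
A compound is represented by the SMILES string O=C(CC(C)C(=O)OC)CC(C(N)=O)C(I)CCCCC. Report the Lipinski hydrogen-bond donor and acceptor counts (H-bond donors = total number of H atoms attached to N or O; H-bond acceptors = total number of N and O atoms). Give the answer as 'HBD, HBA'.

2, 5

Donors: find every N or O and count the H atoms it carries.
  atom 1 (O): bond orders sum to 2 → 0 H
  atom 7 (O): bond orders sum to 2 → 0 H
  atom 8 (O): bond orders sum to 2 → 0 H
  atom 13 (N): bond orders sum to 1 → 2 H
  atom 14 (O): bond orders sum to 2 → 0 H
Lipinski HBD = 2.
Acceptors: N atoms = 1, O atoms = 4 → HBA = 5.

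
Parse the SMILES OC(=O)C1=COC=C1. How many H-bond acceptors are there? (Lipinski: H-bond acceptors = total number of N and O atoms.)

N atoms: 0; O atoms: 3.
Lipinski HBA = 0 + 3 = 3.

3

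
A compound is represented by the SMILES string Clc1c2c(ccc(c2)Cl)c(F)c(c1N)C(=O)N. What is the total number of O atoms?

1

Scan the SMILES for O atoms (remember two-letter symbols like Cl and Br are single atoms).
Oxygen count: 1.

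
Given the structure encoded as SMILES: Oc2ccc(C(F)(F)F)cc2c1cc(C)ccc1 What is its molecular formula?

C14H11F3O

Walk through each heavy atom and fill implicit hydrogens from standard valence (C 4, N 3, O 2, S 2, halogen 1); for lowercase aromatic atoms, an aromatic c carries 1 H when it has two neighbours and 0 H with three, and aromatic n carries 0 H:
  atom 1: O, bond orders sum to 1 (valence 2) → 1 H
  atom 2: aromatic c, 3 neighbours → 0 H
  atom 3: aromatic c, 2 neighbours → 1 H
  atom 4: aromatic c, 2 neighbours → 1 H
  atom 5: aromatic c, 3 neighbours → 0 H
  atom 6: C, bond orders sum to 4 (valence 4) → 0 H
  atom 7: F (halogen, monovalent) → 0 H
  atom 8: F (halogen, monovalent) → 0 H
  atom 9: F (halogen, monovalent) → 0 H
  atom 10: aromatic c, 2 neighbours → 1 H
  atom 11: aromatic c, 3 neighbours → 0 H
  atom 12: aromatic c, 3 neighbours → 0 H
  atom 13: aromatic c, 2 neighbours → 1 H
  atom 14: aromatic c, 3 neighbours → 0 H
  atom 15: C, bond orders sum to 1 (valence 4) → 3 H
  atom 16: aromatic c, 2 neighbours → 1 H
  atom 17: aromatic c, 2 neighbours → 1 H
  atom 18: aromatic c, 2 neighbours → 1 H
Totals → C:14, H:11, F:3, O:1.
In Hill order: C14H11F3O.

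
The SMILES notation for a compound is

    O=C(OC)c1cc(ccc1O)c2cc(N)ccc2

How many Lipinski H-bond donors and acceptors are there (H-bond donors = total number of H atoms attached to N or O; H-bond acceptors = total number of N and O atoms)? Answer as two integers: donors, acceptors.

3, 4

Donors: find every N or O and count the H atoms it carries.
  atom 1 (O): bond orders sum to 2 → 0 H
  atom 3 (O): bond orders sum to 2 → 0 H
  atom 11 (O): bond orders sum to 1 → 1 H
  atom 15 (N): bond orders sum to 1 → 2 H
Lipinski HBD = 3.
Acceptors: N atoms = 1, O atoms = 3 → HBA = 4.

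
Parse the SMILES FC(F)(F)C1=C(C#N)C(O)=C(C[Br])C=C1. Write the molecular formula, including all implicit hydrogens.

C9H5BrF3NO

Walk through each heavy atom and fill implicit hydrogens from standard valence (C 4, N 3, O 2, S 2, halogen 1):
  atom 1: F (halogen, monovalent) → 0 H
  atom 2: C, bond orders sum to 4 (valence 4) → 0 H
  atom 3: F (halogen, monovalent) → 0 H
  atom 4: F (halogen, monovalent) → 0 H
  atom 5: C, bond orders sum to 4 (valence 4) → 0 H
  atom 6: C, bond orders sum to 4 (valence 4) → 0 H
  atom 7: C, bond orders sum to 4 (valence 4) → 0 H
  atom 8: N, bond orders sum to 3 (valence 3) → 0 H
  atom 9: C, bond orders sum to 4 (valence 4) → 0 H
  atom 10: O, bond orders sum to 1 (valence 2) → 1 H
  atom 11: C, bond orders sum to 4 (valence 4) → 0 H
  atom 12: C, bond orders sum to 2 (valence 4) → 2 H
  atom 13: Br with explicit H count 0
  atom 14: C, bond orders sum to 3 (valence 4) → 1 H
  atom 15: C, bond orders sum to 3 (valence 4) → 1 H
Totals → C:9, H:5, Br:1, F:3, N:1, O:1.
In Hill order: C9H5BrF3NO.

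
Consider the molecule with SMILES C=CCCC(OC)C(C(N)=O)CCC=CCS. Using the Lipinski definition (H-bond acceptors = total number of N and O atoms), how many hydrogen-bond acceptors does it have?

3

N atoms: 1; O atoms: 2.
Lipinski HBA = 1 + 2 = 3.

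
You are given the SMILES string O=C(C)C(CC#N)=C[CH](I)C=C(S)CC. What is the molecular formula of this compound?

Walk through each heavy atom and fill implicit hydrogens from standard valence (C 4, N 3, O 2, S 2, halogen 1):
  atom 1: O, bond orders sum to 2 (valence 2) → 0 H
  atom 2: C, bond orders sum to 4 (valence 4) → 0 H
  atom 3: C, bond orders sum to 1 (valence 4) → 3 H
  atom 4: C, bond orders sum to 4 (valence 4) → 0 H
  atom 5: C, bond orders sum to 2 (valence 4) → 2 H
  atom 6: C, bond orders sum to 4 (valence 4) → 0 H
  atom 7: N, bond orders sum to 3 (valence 3) → 0 H
  atom 8: C, bond orders sum to 3 (valence 4) → 1 H
  atom 9: C with explicit H count 1
  atom 10: I (halogen, monovalent) → 0 H
  atom 11: C, bond orders sum to 3 (valence 4) → 1 H
  atom 12: C, bond orders sum to 4 (valence 4) → 0 H
  atom 13: S, bond orders sum to 1 (valence 2) → 1 H
  atom 14: C, bond orders sum to 2 (valence 4) → 2 H
  atom 15: C, bond orders sum to 1 (valence 4) → 3 H
Totals → C:11, H:14, I:1, N:1, O:1, S:1.
In Hill order: C11H14INOS.

C11H14INOS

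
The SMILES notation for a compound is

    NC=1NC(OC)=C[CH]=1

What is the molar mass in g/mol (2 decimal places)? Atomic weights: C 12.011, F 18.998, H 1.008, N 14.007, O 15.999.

First, the molecular formula is C5H8N2O (counting implicit H from valence).
  C: 5 × 12.011 = 60.055
  H: 8 × 1.008 = 8.064
  N: 2 × 14.007 = 28.014
  O: 1 × 15.999 = 15.999
Sum: 5×12.011 + 8×1.008 + 2×14.007 + 1×15.999 = 112.132 → 112.13 g/mol.

112.13 g/mol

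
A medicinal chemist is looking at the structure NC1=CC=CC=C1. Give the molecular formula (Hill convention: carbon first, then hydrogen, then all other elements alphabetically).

Walk through each heavy atom and fill implicit hydrogens from standard valence (C 4, N 3, O 2, S 2, halogen 1):
  atom 1: N, bond orders sum to 1 (valence 3) → 2 H
  atom 2: C, bond orders sum to 4 (valence 4) → 0 H
  atom 3: C, bond orders sum to 3 (valence 4) → 1 H
  atom 4: C, bond orders sum to 3 (valence 4) → 1 H
  atom 5: C, bond orders sum to 3 (valence 4) → 1 H
  atom 6: C, bond orders sum to 3 (valence 4) → 1 H
  atom 7: C, bond orders sum to 3 (valence 4) → 1 H
Totals → C:6, H:7, N:1.

C6H7N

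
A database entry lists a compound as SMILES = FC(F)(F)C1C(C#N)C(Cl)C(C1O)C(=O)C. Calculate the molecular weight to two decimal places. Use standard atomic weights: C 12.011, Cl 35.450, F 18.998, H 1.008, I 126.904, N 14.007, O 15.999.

First, the molecular formula is C9H9ClF3NO2 (counting implicit H from valence).
  C: 9 × 12.011 = 108.099
  Cl: 1 × 35.450 = 35.450
  F: 3 × 18.998 = 56.994
  H: 9 × 1.008 = 9.072
  N: 1 × 14.007 = 14.007
  O: 2 × 15.999 = 31.998
Sum: 9×12.011 + 1×35.450 + 3×18.998 + 9×1.008 + 1×14.007 + 2×15.999 = 255.620 → 255.62 g/mol.

255.62 g/mol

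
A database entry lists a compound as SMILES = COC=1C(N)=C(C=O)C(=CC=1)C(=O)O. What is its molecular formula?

Walk through each heavy atom and fill implicit hydrogens from standard valence (C 4, N 3, O 2, S 2, halogen 1):
  atom 1: C, bond orders sum to 1 (valence 4) → 3 H
  atom 2: O, bond orders sum to 2 (valence 2) → 0 H
  atom 3: C, bond orders sum to 4 (valence 4) → 0 H
  atom 4: C, bond orders sum to 4 (valence 4) → 0 H
  atom 5: N, bond orders sum to 1 (valence 3) → 2 H
  atom 6: C, bond orders sum to 4 (valence 4) → 0 H
  atom 7: C, bond orders sum to 3 (valence 4) → 1 H
  atom 8: O, bond orders sum to 2 (valence 2) → 0 H
  atom 9: C, bond orders sum to 4 (valence 4) → 0 H
  atom 10: C, bond orders sum to 3 (valence 4) → 1 H
  atom 11: C, bond orders sum to 3 (valence 4) → 1 H
  atom 12: C, bond orders sum to 4 (valence 4) → 0 H
  atom 13: O, bond orders sum to 2 (valence 2) → 0 H
  atom 14: O, bond orders sum to 1 (valence 2) → 1 H
Totals → C:9, H:9, N:1, O:4.

C9H9NO4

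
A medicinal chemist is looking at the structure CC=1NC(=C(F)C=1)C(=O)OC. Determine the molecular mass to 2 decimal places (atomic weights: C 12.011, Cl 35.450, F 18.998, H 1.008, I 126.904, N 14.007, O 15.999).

First, the molecular formula is C7H8FNO2 (counting implicit H from valence).
  C: 7 × 12.011 = 84.077
  F: 1 × 18.998 = 18.998
  H: 8 × 1.008 = 8.064
  N: 1 × 14.007 = 14.007
  O: 2 × 15.999 = 31.998
Sum: 7×12.011 + 1×18.998 + 8×1.008 + 1×14.007 + 2×15.999 = 157.144 → 157.14 g/mol.

157.14 g/mol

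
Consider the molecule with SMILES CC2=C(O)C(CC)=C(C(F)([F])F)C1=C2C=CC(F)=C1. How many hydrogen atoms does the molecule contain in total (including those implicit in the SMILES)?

Walk through each heavy atom and fill implicit hydrogens from standard valence (C 4, N 3, O 2, S 2, halogen 1):
  atom 1: C, bond orders sum to 1 (valence 4) → 3 H
  atom 2: C, bond orders sum to 4 (valence 4) → 0 H
  atom 3: C, bond orders sum to 4 (valence 4) → 0 H
  atom 4: O, bond orders sum to 1 (valence 2) → 1 H
  atom 5: C, bond orders sum to 4 (valence 4) → 0 H
  atom 6: C, bond orders sum to 2 (valence 4) → 2 H
  atom 7: C, bond orders sum to 1 (valence 4) → 3 H
  atom 8: C, bond orders sum to 4 (valence 4) → 0 H
  atom 9: C, bond orders sum to 4 (valence 4) → 0 H
  atom 10: F (halogen, monovalent) → 0 H
  atom 11: F with explicit H count 0
  atom 12: F (halogen, monovalent) → 0 H
  atom 13: C, bond orders sum to 4 (valence 4) → 0 H
  atom 14: C, bond orders sum to 4 (valence 4) → 0 H
  atom 15: C, bond orders sum to 3 (valence 4) → 1 H
  atom 16: C, bond orders sum to 3 (valence 4) → 1 H
  atom 17: C, bond orders sum to 4 (valence 4) → 0 H
  atom 18: F (halogen, monovalent) → 0 H
  atom 19: C, bond orders sum to 3 (valence 4) → 1 H
Total hydrogens: 12.

12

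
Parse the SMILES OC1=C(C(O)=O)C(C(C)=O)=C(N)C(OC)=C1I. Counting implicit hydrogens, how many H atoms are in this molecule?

10

Walk through each heavy atom and fill implicit hydrogens from standard valence (C 4, N 3, O 2, S 2, halogen 1):
  atom 1: O, bond orders sum to 1 (valence 2) → 1 H
  atom 2: C, bond orders sum to 4 (valence 4) → 0 H
  atom 3: C, bond orders sum to 4 (valence 4) → 0 H
  atom 4: C, bond orders sum to 4 (valence 4) → 0 H
  atom 5: O, bond orders sum to 1 (valence 2) → 1 H
  atom 6: O, bond orders sum to 2 (valence 2) → 0 H
  atom 7: C, bond orders sum to 4 (valence 4) → 0 H
  atom 8: C, bond orders sum to 4 (valence 4) → 0 H
  atom 9: C, bond orders sum to 1 (valence 4) → 3 H
  atom 10: O, bond orders sum to 2 (valence 2) → 0 H
  atom 11: C, bond orders sum to 4 (valence 4) → 0 H
  atom 12: N, bond orders sum to 1 (valence 3) → 2 H
  atom 13: C, bond orders sum to 4 (valence 4) → 0 H
  atom 14: O, bond orders sum to 2 (valence 2) → 0 H
  atom 15: C, bond orders sum to 1 (valence 4) → 3 H
  atom 16: C, bond orders sum to 4 (valence 4) → 0 H
  atom 17: I (halogen, monovalent) → 0 H
Total hydrogens: 10.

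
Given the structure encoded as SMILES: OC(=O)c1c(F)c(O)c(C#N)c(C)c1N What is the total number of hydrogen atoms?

Walk through each heavy atom and fill implicit hydrogens from standard valence (C 4, N 3, O 2, S 2, halogen 1); for lowercase aromatic atoms, an aromatic c carries 1 H when it has two neighbours and 0 H with three, and aromatic n carries 0 H:
  atom 1: O, bond orders sum to 1 (valence 2) → 1 H
  atom 2: C, bond orders sum to 4 (valence 4) → 0 H
  atom 3: O, bond orders sum to 2 (valence 2) → 0 H
  atom 4: aromatic c, 3 neighbours → 0 H
  atom 5: aromatic c, 3 neighbours → 0 H
  atom 6: F (halogen, monovalent) → 0 H
  atom 7: aromatic c, 3 neighbours → 0 H
  atom 8: O, bond orders sum to 1 (valence 2) → 1 H
  atom 9: aromatic c, 3 neighbours → 0 H
  atom 10: C, bond orders sum to 4 (valence 4) → 0 H
  atom 11: N, bond orders sum to 3 (valence 3) → 0 H
  atom 12: aromatic c, 3 neighbours → 0 H
  atom 13: C, bond orders sum to 1 (valence 4) → 3 H
  atom 14: aromatic c, 3 neighbours → 0 H
  atom 15: N, bond orders sum to 1 (valence 3) → 2 H
Total hydrogens: 7.

7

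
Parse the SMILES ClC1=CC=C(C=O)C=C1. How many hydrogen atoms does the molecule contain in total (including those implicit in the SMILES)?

Walk through each heavy atom and fill implicit hydrogens from standard valence (C 4, N 3, O 2, S 2, halogen 1):
  atom 1: Cl (halogen, monovalent) → 0 H
  atom 2: C, bond orders sum to 4 (valence 4) → 0 H
  atom 3: C, bond orders sum to 3 (valence 4) → 1 H
  atom 4: C, bond orders sum to 3 (valence 4) → 1 H
  atom 5: C, bond orders sum to 4 (valence 4) → 0 H
  atom 6: C, bond orders sum to 3 (valence 4) → 1 H
  atom 7: O, bond orders sum to 2 (valence 2) → 0 H
  atom 8: C, bond orders sum to 3 (valence 4) → 1 H
  atom 9: C, bond orders sum to 3 (valence 4) → 1 H
Total hydrogens: 5.

5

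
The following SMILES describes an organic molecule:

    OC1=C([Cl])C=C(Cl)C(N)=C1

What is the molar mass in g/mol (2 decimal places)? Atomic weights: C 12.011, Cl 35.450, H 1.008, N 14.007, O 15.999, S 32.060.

First, the molecular formula is C6H5Cl2NO (counting implicit H from valence).
  C: 6 × 12.011 = 72.066
  Cl: 2 × 35.450 = 70.900
  H: 5 × 1.008 = 5.040
  N: 1 × 14.007 = 14.007
  O: 1 × 15.999 = 15.999
Sum: 6×12.011 + 2×35.450 + 5×1.008 + 1×14.007 + 1×15.999 = 178.012 → 178.01 g/mol.

178.01 g/mol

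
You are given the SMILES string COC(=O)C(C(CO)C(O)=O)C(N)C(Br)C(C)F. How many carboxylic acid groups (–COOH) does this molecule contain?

1

The carboxylic acid motif appears at heavy-atom position 9 in the SMILES.
Other groups present: 1 ester, 1 hydroxyl, 1 primary amine.
Carboxylic acid count: 1.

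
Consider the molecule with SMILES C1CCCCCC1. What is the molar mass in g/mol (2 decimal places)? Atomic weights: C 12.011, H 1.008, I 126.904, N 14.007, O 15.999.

98.19 g/mol

First, the molecular formula is C7H14 (counting implicit H from valence).
  C: 7 × 12.011 = 84.077
  H: 14 × 1.008 = 14.112
Sum: 7×12.011 + 14×1.008 = 98.189 → 98.19 g/mol.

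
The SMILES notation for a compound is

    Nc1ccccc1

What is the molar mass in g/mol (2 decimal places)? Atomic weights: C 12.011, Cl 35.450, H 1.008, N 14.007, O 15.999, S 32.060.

First, the molecular formula is C6H7N (counting implicit H from valence).
  C: 6 × 12.011 = 72.066
  H: 7 × 1.008 = 7.056
  N: 1 × 14.007 = 14.007
Sum: 6×12.011 + 7×1.008 + 1×14.007 = 93.129 → 93.13 g/mol.

93.13 g/mol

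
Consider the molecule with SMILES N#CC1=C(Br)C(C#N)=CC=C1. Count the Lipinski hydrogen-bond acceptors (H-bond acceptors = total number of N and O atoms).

2

N atoms: 2; O atoms: 0.
Lipinski HBA = 2 + 0 = 2.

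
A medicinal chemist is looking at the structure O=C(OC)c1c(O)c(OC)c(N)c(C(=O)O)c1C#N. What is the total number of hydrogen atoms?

Walk through each heavy atom and fill implicit hydrogens from standard valence (C 4, N 3, O 2, S 2, halogen 1); for lowercase aromatic atoms, an aromatic c carries 1 H when it has two neighbours and 0 H with three, and aromatic n carries 0 H:
  atom 1: O, bond orders sum to 2 (valence 2) → 0 H
  atom 2: C, bond orders sum to 4 (valence 4) → 0 H
  atom 3: O, bond orders sum to 2 (valence 2) → 0 H
  atom 4: C, bond orders sum to 1 (valence 4) → 3 H
  atom 5: aromatic c, 3 neighbours → 0 H
  atom 6: aromatic c, 3 neighbours → 0 H
  atom 7: O, bond orders sum to 1 (valence 2) → 1 H
  atom 8: aromatic c, 3 neighbours → 0 H
  atom 9: O, bond orders sum to 2 (valence 2) → 0 H
  atom 10: C, bond orders sum to 1 (valence 4) → 3 H
  atom 11: aromatic c, 3 neighbours → 0 H
  atom 12: N, bond orders sum to 1 (valence 3) → 2 H
  atom 13: aromatic c, 3 neighbours → 0 H
  atom 14: C, bond orders sum to 4 (valence 4) → 0 H
  atom 15: O, bond orders sum to 2 (valence 2) → 0 H
  atom 16: O, bond orders sum to 1 (valence 2) → 1 H
  atom 17: aromatic c, 3 neighbours → 0 H
  atom 18: C, bond orders sum to 4 (valence 4) → 0 H
  atom 19: N, bond orders sum to 3 (valence 3) → 0 H
Total hydrogens: 10.

10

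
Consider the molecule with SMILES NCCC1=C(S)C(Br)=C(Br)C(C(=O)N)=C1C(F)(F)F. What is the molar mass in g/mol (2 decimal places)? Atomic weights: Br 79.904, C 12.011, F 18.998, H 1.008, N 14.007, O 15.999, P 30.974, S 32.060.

First, the molecular formula is C10H9Br2F3N2OS (counting implicit H from valence).
  Br: 2 × 79.904 = 159.808
  C: 10 × 12.011 = 120.110
  F: 3 × 18.998 = 56.994
  H: 9 × 1.008 = 9.072
  N: 2 × 14.007 = 28.014
  O: 1 × 15.999 = 15.999
  S: 1 × 32.060 = 32.060
Sum: 2×79.904 + 10×12.011 + 3×18.998 + 9×1.008 + 2×14.007 + 1×15.999 + 1×32.060 = 422.057 → 422.06 g/mol.

422.06 g/mol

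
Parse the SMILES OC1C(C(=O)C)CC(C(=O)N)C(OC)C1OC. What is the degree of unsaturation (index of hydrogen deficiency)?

3

Molecular formula: C11H19NO5.
DoU = (2C + 2 + N − H − X) / 2, where X is the halogen count and O/S are ignored.
    = (2·11 + 2 + 1 − 19 − 0) / 2 = 6 / 2 = 3.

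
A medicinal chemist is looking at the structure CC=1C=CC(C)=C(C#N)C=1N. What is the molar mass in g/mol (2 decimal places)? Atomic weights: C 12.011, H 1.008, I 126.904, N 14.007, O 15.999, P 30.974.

First, the molecular formula is C9H10N2 (counting implicit H from valence).
  C: 9 × 12.011 = 108.099
  H: 10 × 1.008 = 10.080
  N: 2 × 14.007 = 28.014
Sum: 9×12.011 + 10×1.008 + 2×14.007 = 146.193 → 146.19 g/mol.

146.19 g/mol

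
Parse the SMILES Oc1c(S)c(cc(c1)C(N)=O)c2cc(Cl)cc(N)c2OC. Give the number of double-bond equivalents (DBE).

Molecular formula: C14H13ClN2O3S.
DoU = (2C + 2 + N − H − X) / 2, where X is the halogen count and O/S are ignored.
    = (2·14 + 2 + 2 − 13 − 1) / 2 = 18 / 2 = 9.

9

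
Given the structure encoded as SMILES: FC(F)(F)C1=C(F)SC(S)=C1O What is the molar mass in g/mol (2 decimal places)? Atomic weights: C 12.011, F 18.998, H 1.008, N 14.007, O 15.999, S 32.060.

218.18 g/mol

First, the molecular formula is C5H2F4OS2 (counting implicit H from valence).
  C: 5 × 12.011 = 60.055
  F: 4 × 18.998 = 75.992
  H: 2 × 1.008 = 2.016
  O: 1 × 15.999 = 15.999
  S: 2 × 32.060 = 64.120
Sum: 5×12.011 + 4×18.998 + 2×1.008 + 1×15.999 + 2×32.060 = 218.182 → 218.18 g/mol.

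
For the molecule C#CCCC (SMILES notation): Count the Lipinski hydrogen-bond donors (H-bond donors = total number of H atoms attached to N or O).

Donors: find every N or O and count the H atoms it carries.
  (no N or O atoms present)
Lipinski HBD = 0.

0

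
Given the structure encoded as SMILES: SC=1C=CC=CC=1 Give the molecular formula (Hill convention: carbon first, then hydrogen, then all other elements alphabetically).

C6H6S

Walk through each heavy atom and fill implicit hydrogens from standard valence (C 4, N 3, O 2, S 2, halogen 1):
  atom 1: S, bond orders sum to 1 (valence 2) → 1 H
  atom 2: C, bond orders sum to 4 (valence 4) → 0 H
  atom 3: C, bond orders sum to 3 (valence 4) → 1 H
  atom 4: C, bond orders sum to 3 (valence 4) → 1 H
  atom 5: C, bond orders sum to 3 (valence 4) → 1 H
  atom 6: C, bond orders sum to 3 (valence 4) → 1 H
  atom 7: C, bond orders sum to 3 (valence 4) → 1 H
Totals → C:6, H:6, S:1.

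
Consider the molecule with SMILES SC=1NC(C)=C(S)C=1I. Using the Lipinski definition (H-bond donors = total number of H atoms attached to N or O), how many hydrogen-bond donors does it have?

Donors: find every N or O and count the H atoms it carries.
  atom 3 (N): bond orders sum to 2 → 1 H
Lipinski HBD = 1.

1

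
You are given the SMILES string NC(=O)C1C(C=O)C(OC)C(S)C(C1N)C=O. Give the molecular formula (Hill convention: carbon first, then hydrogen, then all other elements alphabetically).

Walk through each heavy atom and fill implicit hydrogens from standard valence (C 4, N 3, O 2, S 2, halogen 1):
  atom 1: N, bond orders sum to 1 (valence 3) → 2 H
  atom 2: C, bond orders sum to 4 (valence 4) → 0 H
  atom 3: O, bond orders sum to 2 (valence 2) → 0 H
  atom 4: C, bond orders sum to 3 (valence 4) → 1 H
  atom 5: C, bond orders sum to 3 (valence 4) → 1 H
  atom 6: C, bond orders sum to 3 (valence 4) → 1 H
  atom 7: O, bond orders sum to 2 (valence 2) → 0 H
  atom 8: C, bond orders sum to 3 (valence 4) → 1 H
  atom 9: O, bond orders sum to 2 (valence 2) → 0 H
  atom 10: C, bond orders sum to 1 (valence 4) → 3 H
  atom 11: C, bond orders sum to 3 (valence 4) → 1 H
  atom 12: S, bond orders sum to 1 (valence 2) → 1 H
  atom 13: C, bond orders sum to 3 (valence 4) → 1 H
  atom 14: C, bond orders sum to 3 (valence 4) → 1 H
  atom 15: N, bond orders sum to 1 (valence 3) → 2 H
  atom 16: C, bond orders sum to 3 (valence 4) → 1 H
  atom 17: O, bond orders sum to 2 (valence 2) → 0 H
Totals → C:10, H:16, N:2, O:4, S:1.
In Hill order: C10H16N2O4S.

C10H16N2O4S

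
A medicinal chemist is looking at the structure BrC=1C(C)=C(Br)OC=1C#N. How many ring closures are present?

1

In SMILES, each pair of matching ring-closure digits denotes one ring-closing bond; the number of such bonds equals the number of independent rings.
Ring-closure bonds here: 1.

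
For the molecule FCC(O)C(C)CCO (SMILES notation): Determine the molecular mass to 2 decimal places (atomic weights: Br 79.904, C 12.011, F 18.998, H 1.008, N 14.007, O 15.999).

First, the molecular formula is C6H13FO2 (counting implicit H from valence).
  C: 6 × 12.011 = 72.066
  F: 1 × 18.998 = 18.998
  H: 13 × 1.008 = 13.104
  O: 2 × 15.999 = 31.998
Sum: 6×12.011 + 1×18.998 + 13×1.008 + 2×15.999 = 136.166 → 136.17 g/mol.

136.17 g/mol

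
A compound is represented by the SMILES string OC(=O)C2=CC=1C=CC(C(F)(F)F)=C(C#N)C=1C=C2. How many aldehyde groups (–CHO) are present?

0

Scan the SMILES for the aldehyde motif — none present.
Groups that are present: 1 carboxylic acid, 1 nitrile.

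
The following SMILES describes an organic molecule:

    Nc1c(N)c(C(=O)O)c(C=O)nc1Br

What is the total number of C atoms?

7

Count every carbon token in the SMILES (each C, including those in ring-closure positions and inside branches).
Carbon count: 7.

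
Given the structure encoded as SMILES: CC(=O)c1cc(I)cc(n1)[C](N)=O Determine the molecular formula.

C8H7IN2O2

Walk through each heavy atom and fill implicit hydrogens from standard valence (C 4, N 3, O 2, S 2, halogen 1); for lowercase aromatic atoms, an aromatic c carries 1 H when it has two neighbours and 0 H with three, and aromatic n carries 0 H:
  atom 1: C, bond orders sum to 1 (valence 4) → 3 H
  atom 2: C, bond orders sum to 4 (valence 4) → 0 H
  atom 3: O, bond orders sum to 2 (valence 2) → 0 H
  atom 4: aromatic c, 3 neighbours → 0 H
  atom 5: aromatic c, 2 neighbours → 1 H
  atom 6: aromatic c, 3 neighbours → 0 H
  atom 7: I (halogen, monovalent) → 0 H
  atom 8: aromatic c, 2 neighbours → 1 H
  atom 9: aromatic c, 3 neighbours → 0 H
  atom 10: aromatic n, 2 neighbours → 0 H
  atom 11: C with explicit H count 0
  atom 12: N, bond orders sum to 1 (valence 3) → 2 H
  atom 13: O, bond orders sum to 2 (valence 2) → 0 H
Totals → C:8, H:7, I:1, N:2, O:2.
In Hill order: C8H7IN2O2.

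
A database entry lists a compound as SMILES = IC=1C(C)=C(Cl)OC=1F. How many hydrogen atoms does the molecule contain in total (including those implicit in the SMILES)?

3

Walk through each heavy atom and fill implicit hydrogens from standard valence (C 4, N 3, O 2, S 2, halogen 1):
  atom 1: I (halogen, monovalent) → 0 H
  atom 2: C, bond orders sum to 4 (valence 4) → 0 H
  atom 3: C, bond orders sum to 4 (valence 4) → 0 H
  atom 4: C, bond orders sum to 1 (valence 4) → 3 H
  atom 5: C, bond orders sum to 4 (valence 4) → 0 H
  atom 6: Cl (halogen, monovalent) → 0 H
  atom 7: O, bond orders sum to 2 (valence 2) → 0 H
  atom 8: C, bond orders sum to 4 (valence 4) → 0 H
  atom 9: F (halogen, monovalent) → 0 H
Total hydrogens: 3.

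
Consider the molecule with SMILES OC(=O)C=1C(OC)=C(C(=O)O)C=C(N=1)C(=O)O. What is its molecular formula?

Walk through each heavy atom and fill implicit hydrogens from standard valence (C 4, N 3, O 2, S 2, halogen 1):
  atom 1: O, bond orders sum to 1 (valence 2) → 1 H
  atom 2: C, bond orders sum to 4 (valence 4) → 0 H
  atom 3: O, bond orders sum to 2 (valence 2) → 0 H
  atom 4: C, bond orders sum to 4 (valence 4) → 0 H
  atom 5: C, bond orders sum to 4 (valence 4) → 0 H
  atom 6: O, bond orders sum to 2 (valence 2) → 0 H
  atom 7: C, bond orders sum to 1 (valence 4) → 3 H
  atom 8: C, bond orders sum to 4 (valence 4) → 0 H
  atom 9: C, bond orders sum to 4 (valence 4) → 0 H
  atom 10: O, bond orders sum to 2 (valence 2) → 0 H
  atom 11: O, bond orders sum to 1 (valence 2) → 1 H
  atom 12: C, bond orders sum to 3 (valence 4) → 1 H
  atom 13: C, bond orders sum to 4 (valence 4) → 0 H
  atom 14: N, bond orders sum to 3 (valence 3) → 0 H
  atom 15: C, bond orders sum to 4 (valence 4) → 0 H
  atom 16: O, bond orders sum to 2 (valence 2) → 0 H
  atom 17: O, bond orders sum to 1 (valence 2) → 1 H
Totals → C:9, H:7, N:1, O:7.
In Hill order: C9H7NO7.

C9H7NO7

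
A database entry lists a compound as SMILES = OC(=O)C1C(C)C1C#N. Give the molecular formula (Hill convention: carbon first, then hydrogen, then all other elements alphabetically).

Walk through each heavy atom and fill implicit hydrogens from standard valence (C 4, N 3, O 2, S 2, halogen 1):
  atom 1: O, bond orders sum to 1 (valence 2) → 1 H
  atom 2: C, bond orders sum to 4 (valence 4) → 0 H
  atom 3: O, bond orders sum to 2 (valence 2) → 0 H
  atom 4: C, bond orders sum to 3 (valence 4) → 1 H
  atom 5: C, bond orders sum to 3 (valence 4) → 1 H
  atom 6: C, bond orders sum to 1 (valence 4) → 3 H
  atom 7: C, bond orders sum to 3 (valence 4) → 1 H
  atom 8: C, bond orders sum to 4 (valence 4) → 0 H
  atom 9: N, bond orders sum to 3 (valence 3) → 0 H
Totals → C:6, H:7, N:1, O:2.
In Hill order: C6H7NO2.

C6H7NO2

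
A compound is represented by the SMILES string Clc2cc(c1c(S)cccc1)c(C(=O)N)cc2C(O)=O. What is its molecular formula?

Walk through each heavy atom and fill implicit hydrogens from standard valence (C 4, N 3, O 2, S 2, halogen 1); for lowercase aromatic atoms, an aromatic c carries 1 H when it has two neighbours and 0 H with three, and aromatic n carries 0 H:
  atom 1: Cl (halogen, monovalent) → 0 H
  atom 2: aromatic c, 3 neighbours → 0 H
  atom 3: aromatic c, 2 neighbours → 1 H
  atom 4: aromatic c, 3 neighbours → 0 H
  atom 5: aromatic c, 3 neighbours → 0 H
  atom 6: aromatic c, 3 neighbours → 0 H
  atom 7: S, bond orders sum to 1 (valence 2) → 1 H
  atom 8: aromatic c, 2 neighbours → 1 H
  atom 9: aromatic c, 2 neighbours → 1 H
  atom 10: aromatic c, 2 neighbours → 1 H
  atom 11: aromatic c, 2 neighbours → 1 H
  atom 12: aromatic c, 3 neighbours → 0 H
  atom 13: C, bond orders sum to 4 (valence 4) → 0 H
  atom 14: O, bond orders sum to 2 (valence 2) → 0 H
  atom 15: N, bond orders sum to 1 (valence 3) → 2 H
  atom 16: aromatic c, 2 neighbours → 1 H
  atom 17: aromatic c, 3 neighbours → 0 H
  atom 18: C, bond orders sum to 4 (valence 4) → 0 H
  atom 19: O, bond orders sum to 1 (valence 2) → 1 H
  atom 20: O, bond orders sum to 2 (valence 2) → 0 H
Totals → C:14, H:10, Cl:1, N:1, O:3, S:1.

C14H10ClNO3S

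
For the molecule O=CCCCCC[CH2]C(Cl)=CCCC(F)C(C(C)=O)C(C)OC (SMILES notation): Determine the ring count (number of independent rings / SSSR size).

In SMILES, each pair of matching ring-closure digits denotes one ring-closing bond; the number of such bonds equals the number of independent rings.
Ring-closure bonds here: 0.

0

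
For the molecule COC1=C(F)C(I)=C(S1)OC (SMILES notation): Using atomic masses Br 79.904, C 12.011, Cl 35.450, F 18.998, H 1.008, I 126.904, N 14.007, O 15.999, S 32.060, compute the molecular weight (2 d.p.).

First, the molecular formula is C6H6FIO2S (counting implicit H from valence).
  C: 6 × 12.011 = 72.066
  F: 1 × 18.998 = 18.998
  H: 6 × 1.008 = 6.048
  I: 1 × 126.904 = 126.904
  O: 2 × 15.999 = 31.998
  S: 1 × 32.060 = 32.060
Sum: 6×12.011 + 1×18.998 + 6×1.008 + 1×126.904 + 2×15.999 + 1×32.060 = 288.074 → 288.07 g/mol.

288.07 g/mol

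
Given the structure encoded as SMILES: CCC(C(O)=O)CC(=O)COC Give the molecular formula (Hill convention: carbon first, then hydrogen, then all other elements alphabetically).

Walk through each heavy atom and fill implicit hydrogens from standard valence (C 4, N 3, O 2, S 2, halogen 1):
  atom 1: C, bond orders sum to 1 (valence 4) → 3 H
  atom 2: C, bond orders sum to 2 (valence 4) → 2 H
  atom 3: C, bond orders sum to 3 (valence 4) → 1 H
  atom 4: C, bond orders sum to 4 (valence 4) → 0 H
  atom 5: O, bond orders sum to 1 (valence 2) → 1 H
  atom 6: O, bond orders sum to 2 (valence 2) → 0 H
  atom 7: C, bond orders sum to 2 (valence 4) → 2 H
  atom 8: C, bond orders sum to 4 (valence 4) → 0 H
  atom 9: O, bond orders sum to 2 (valence 2) → 0 H
  atom 10: C, bond orders sum to 2 (valence 4) → 2 H
  atom 11: O, bond orders sum to 2 (valence 2) → 0 H
  atom 12: C, bond orders sum to 1 (valence 4) → 3 H
Totals → C:8, H:14, O:4.

C8H14O4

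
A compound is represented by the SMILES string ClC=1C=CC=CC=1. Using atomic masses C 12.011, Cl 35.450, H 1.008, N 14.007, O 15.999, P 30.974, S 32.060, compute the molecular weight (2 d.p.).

First, the molecular formula is C6H5Cl (counting implicit H from valence).
  C: 6 × 12.011 = 72.066
  Cl: 1 × 35.450 = 35.450
  H: 5 × 1.008 = 5.040
Sum: 6×12.011 + 1×35.450 + 5×1.008 = 112.556 → 112.56 g/mol.

112.56 g/mol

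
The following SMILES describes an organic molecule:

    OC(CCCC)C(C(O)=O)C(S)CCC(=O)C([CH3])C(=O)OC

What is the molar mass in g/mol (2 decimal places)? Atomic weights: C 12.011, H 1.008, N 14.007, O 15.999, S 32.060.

First, the molecular formula is C15H26O6S (counting implicit H from valence).
  C: 15 × 12.011 = 180.165
  H: 26 × 1.008 = 26.208
  O: 6 × 15.999 = 95.994
  S: 1 × 32.060 = 32.060
Sum: 15×12.011 + 26×1.008 + 6×15.999 + 1×32.060 = 334.427 → 334.43 g/mol.

334.43 g/mol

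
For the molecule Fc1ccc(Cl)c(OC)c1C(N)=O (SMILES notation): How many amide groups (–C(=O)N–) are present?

The amide motif appears at heavy-atom position 11 in the SMILES.
Other groups present: 1 ether.
Amide count: 1.

1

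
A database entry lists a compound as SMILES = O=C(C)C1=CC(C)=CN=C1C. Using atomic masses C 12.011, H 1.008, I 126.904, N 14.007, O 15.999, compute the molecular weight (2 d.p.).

149.19 g/mol

First, the molecular formula is C9H11NO (counting implicit H from valence).
  C: 9 × 12.011 = 108.099
  H: 11 × 1.008 = 11.088
  N: 1 × 14.007 = 14.007
  O: 1 × 15.999 = 15.999
Sum: 9×12.011 + 11×1.008 + 1×14.007 + 1×15.999 = 149.193 → 149.19 g/mol.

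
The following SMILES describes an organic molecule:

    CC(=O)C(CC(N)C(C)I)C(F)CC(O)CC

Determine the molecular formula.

C12H23FINO2

Walk through each heavy atom and fill implicit hydrogens from standard valence (C 4, N 3, O 2, S 2, halogen 1):
  atom 1: C, bond orders sum to 1 (valence 4) → 3 H
  atom 2: C, bond orders sum to 4 (valence 4) → 0 H
  atom 3: O, bond orders sum to 2 (valence 2) → 0 H
  atom 4: C, bond orders sum to 3 (valence 4) → 1 H
  atom 5: C, bond orders sum to 2 (valence 4) → 2 H
  atom 6: C, bond orders sum to 3 (valence 4) → 1 H
  atom 7: N, bond orders sum to 1 (valence 3) → 2 H
  atom 8: C, bond orders sum to 3 (valence 4) → 1 H
  atom 9: C, bond orders sum to 1 (valence 4) → 3 H
  atom 10: I (halogen, monovalent) → 0 H
  atom 11: C, bond orders sum to 3 (valence 4) → 1 H
  atom 12: F (halogen, monovalent) → 0 H
  atom 13: C, bond orders sum to 2 (valence 4) → 2 H
  atom 14: C, bond orders sum to 3 (valence 4) → 1 H
  atom 15: O, bond orders sum to 1 (valence 2) → 1 H
  atom 16: C, bond orders sum to 2 (valence 4) → 2 H
  atom 17: C, bond orders sum to 1 (valence 4) → 3 H
Totals → C:12, H:23, F:1, I:1, N:1, O:2.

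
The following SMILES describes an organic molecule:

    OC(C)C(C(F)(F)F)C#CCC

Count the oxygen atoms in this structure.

Scan the SMILES for O atoms (remember two-letter symbols like Cl and Br are single atoms).
Oxygen count: 1.

1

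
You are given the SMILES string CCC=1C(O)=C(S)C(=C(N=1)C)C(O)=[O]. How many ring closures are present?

In SMILES, each pair of matching ring-closure digits denotes one ring-closing bond; the number of such bonds equals the number of independent rings.
Ring-closure bonds here: 1.

1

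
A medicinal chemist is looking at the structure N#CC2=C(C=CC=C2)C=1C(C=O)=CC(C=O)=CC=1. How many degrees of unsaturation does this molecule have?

12

Degree of unsaturation = (number of rings) + (number of π bonds).
Ring closures in the SMILES: 2.
π bonds: 8 double bonds (each 1 DoU), 1 triple bond (each 2 DoU) → 10 DoU from unsaturation.
Total DoU = 2 + 10 = 12.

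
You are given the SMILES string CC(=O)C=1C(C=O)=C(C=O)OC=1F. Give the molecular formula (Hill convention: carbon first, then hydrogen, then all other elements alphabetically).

C8H5FO4

Walk through each heavy atom and fill implicit hydrogens from standard valence (C 4, N 3, O 2, S 2, halogen 1):
  atom 1: C, bond orders sum to 1 (valence 4) → 3 H
  atom 2: C, bond orders sum to 4 (valence 4) → 0 H
  atom 3: O, bond orders sum to 2 (valence 2) → 0 H
  atom 4: C, bond orders sum to 4 (valence 4) → 0 H
  atom 5: C, bond orders sum to 4 (valence 4) → 0 H
  atom 6: C, bond orders sum to 3 (valence 4) → 1 H
  atom 7: O, bond orders sum to 2 (valence 2) → 0 H
  atom 8: C, bond orders sum to 4 (valence 4) → 0 H
  atom 9: C, bond orders sum to 3 (valence 4) → 1 H
  atom 10: O, bond orders sum to 2 (valence 2) → 0 H
  atom 11: O, bond orders sum to 2 (valence 2) → 0 H
  atom 12: C, bond orders sum to 4 (valence 4) → 0 H
  atom 13: F (halogen, monovalent) → 0 H
Totals → C:8, H:5, F:1, O:4.
In Hill order: C8H5FO4.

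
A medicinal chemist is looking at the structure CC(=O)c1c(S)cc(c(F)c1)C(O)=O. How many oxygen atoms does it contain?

Scan the SMILES for O atoms (remember two-letter symbols like Cl and Br are single atoms).
Oxygen count: 3.

3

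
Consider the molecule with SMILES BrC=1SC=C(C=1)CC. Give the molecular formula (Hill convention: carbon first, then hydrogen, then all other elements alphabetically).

C6H7BrS

Walk through each heavy atom and fill implicit hydrogens from standard valence (C 4, N 3, O 2, S 2, halogen 1):
  atom 1: Br (halogen, monovalent) → 0 H
  atom 2: C, bond orders sum to 4 (valence 4) → 0 H
  atom 3: S, bond orders sum to 2 (valence 2) → 0 H
  atom 4: C, bond orders sum to 3 (valence 4) → 1 H
  atom 5: C, bond orders sum to 4 (valence 4) → 0 H
  atom 6: C, bond orders sum to 3 (valence 4) → 1 H
  atom 7: C, bond orders sum to 2 (valence 4) → 2 H
  atom 8: C, bond orders sum to 1 (valence 4) → 3 H
Totals → C:6, H:7, Br:1, S:1.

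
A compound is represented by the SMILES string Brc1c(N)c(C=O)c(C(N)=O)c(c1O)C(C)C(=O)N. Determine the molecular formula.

C11H12BrN3O4

Walk through each heavy atom and fill implicit hydrogens from standard valence (C 4, N 3, O 2, S 2, halogen 1); for lowercase aromatic atoms, an aromatic c carries 1 H when it has two neighbours and 0 H with three, and aromatic n carries 0 H:
  atom 1: Br (halogen, monovalent) → 0 H
  atom 2: aromatic c, 3 neighbours → 0 H
  atom 3: aromatic c, 3 neighbours → 0 H
  atom 4: N, bond orders sum to 1 (valence 3) → 2 H
  atom 5: aromatic c, 3 neighbours → 0 H
  atom 6: C, bond orders sum to 3 (valence 4) → 1 H
  atom 7: O, bond orders sum to 2 (valence 2) → 0 H
  atom 8: aromatic c, 3 neighbours → 0 H
  atom 9: C, bond orders sum to 4 (valence 4) → 0 H
  atom 10: N, bond orders sum to 1 (valence 3) → 2 H
  atom 11: O, bond orders sum to 2 (valence 2) → 0 H
  atom 12: aromatic c, 3 neighbours → 0 H
  atom 13: aromatic c, 3 neighbours → 0 H
  atom 14: O, bond orders sum to 1 (valence 2) → 1 H
  atom 15: C, bond orders sum to 3 (valence 4) → 1 H
  atom 16: C, bond orders sum to 1 (valence 4) → 3 H
  atom 17: C, bond orders sum to 4 (valence 4) → 0 H
  atom 18: O, bond orders sum to 2 (valence 2) → 0 H
  atom 19: N, bond orders sum to 1 (valence 3) → 2 H
Totals → C:11, H:12, Br:1, N:3, O:4.
In Hill order: C11H12BrN3O4.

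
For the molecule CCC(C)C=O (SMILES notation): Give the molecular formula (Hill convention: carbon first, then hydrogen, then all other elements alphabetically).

Walk through each heavy atom and fill implicit hydrogens from standard valence (C 4, N 3, O 2, S 2, halogen 1):
  atom 1: C, bond orders sum to 1 (valence 4) → 3 H
  atom 2: C, bond orders sum to 2 (valence 4) → 2 H
  atom 3: C, bond orders sum to 3 (valence 4) → 1 H
  atom 4: C, bond orders sum to 1 (valence 4) → 3 H
  atom 5: C, bond orders sum to 3 (valence 4) → 1 H
  atom 6: O, bond orders sum to 2 (valence 2) → 0 H
Totals → C:5, H:10, O:1.

C5H10O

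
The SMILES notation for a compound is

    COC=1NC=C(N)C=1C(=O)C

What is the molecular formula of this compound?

Walk through each heavy atom and fill implicit hydrogens from standard valence (C 4, N 3, O 2, S 2, halogen 1):
  atom 1: C, bond orders sum to 1 (valence 4) → 3 H
  atom 2: O, bond orders sum to 2 (valence 2) → 0 H
  atom 3: C, bond orders sum to 4 (valence 4) → 0 H
  atom 4: N, bond orders sum to 2 (valence 3) → 1 H
  atom 5: C, bond orders sum to 3 (valence 4) → 1 H
  atom 6: C, bond orders sum to 4 (valence 4) → 0 H
  atom 7: N, bond orders sum to 1 (valence 3) → 2 H
  atom 8: C, bond orders sum to 4 (valence 4) → 0 H
  atom 9: C, bond orders sum to 4 (valence 4) → 0 H
  atom 10: O, bond orders sum to 2 (valence 2) → 0 H
  atom 11: C, bond orders sum to 1 (valence 4) → 3 H
Totals → C:7, H:10, N:2, O:2.
In Hill order: C7H10N2O2.

C7H10N2O2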